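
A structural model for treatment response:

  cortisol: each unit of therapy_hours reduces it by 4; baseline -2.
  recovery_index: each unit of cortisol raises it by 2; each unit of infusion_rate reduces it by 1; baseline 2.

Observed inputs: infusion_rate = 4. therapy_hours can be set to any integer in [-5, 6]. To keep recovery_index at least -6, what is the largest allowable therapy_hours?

therapy_hours = 0

Substituting into the recovery_index equation gives recovery_index = -8*therapy_hours - 6.
Require -8*therapy_hours - 6 ≥ -6, so therapy_hours ≤ 0.
The largest integer in [-5, 6] satisfying this is 0.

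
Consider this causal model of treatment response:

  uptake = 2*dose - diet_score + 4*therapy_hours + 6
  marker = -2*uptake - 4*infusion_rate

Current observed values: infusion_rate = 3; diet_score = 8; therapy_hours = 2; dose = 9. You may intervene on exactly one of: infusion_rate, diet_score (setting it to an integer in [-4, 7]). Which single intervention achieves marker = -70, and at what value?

Intervening on infusion_rate: marker = -4*infusion_rate - 48. Reaching -70 requires infusion_rate = 11/2, not an integer.
Intervening on diet_score: with other inputs at their observed values, marker = 2*diet_score - 76. Solving for -70 gives diet_score = 3, within [-4, 7].

set diet_score = 3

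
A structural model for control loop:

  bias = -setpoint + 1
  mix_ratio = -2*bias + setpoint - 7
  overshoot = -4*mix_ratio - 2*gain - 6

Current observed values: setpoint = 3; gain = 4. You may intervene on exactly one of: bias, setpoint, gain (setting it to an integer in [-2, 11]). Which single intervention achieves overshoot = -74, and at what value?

set setpoint = 8

Intervening on bias: overshoot = 8*bias + 2. Reaching -74 requires bias = -19/2, not an integer.
Intervening on setpoint: with other inputs at their observed values, overshoot = -12*setpoint + 22. Solving for -74 gives setpoint = 8, within [-2, 11].
Intervening on gain: overshoot = -2*gain - 6. Reaching -74 requires gain = 34, outside [-2, 11].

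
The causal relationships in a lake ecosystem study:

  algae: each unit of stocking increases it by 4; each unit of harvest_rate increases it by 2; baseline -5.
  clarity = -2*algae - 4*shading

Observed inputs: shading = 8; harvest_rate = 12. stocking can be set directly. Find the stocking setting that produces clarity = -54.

Substituting into the algae equation gives algae = 4*stocking + 19.
Substituting into the clarity equation gives clarity = -8*stocking - 70.
Solve -8*stocking - 70 = -54: stocking = (-54 + 70) / -8 = -2.

stocking = -2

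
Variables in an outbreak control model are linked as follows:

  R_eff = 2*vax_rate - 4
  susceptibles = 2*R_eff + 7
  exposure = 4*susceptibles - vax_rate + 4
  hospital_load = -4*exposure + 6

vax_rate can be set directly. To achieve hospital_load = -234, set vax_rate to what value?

Substituting into the susceptibles equation gives susceptibles = 4*vax_rate - 1.
Substituting into the exposure equation gives exposure = 15*vax_rate.
This gives hospital_load = -60*vax_rate + 6.
Solve -60*vax_rate + 6 = -234: vax_rate = (-234 - 6) / -60 = 4.

vax_rate = 4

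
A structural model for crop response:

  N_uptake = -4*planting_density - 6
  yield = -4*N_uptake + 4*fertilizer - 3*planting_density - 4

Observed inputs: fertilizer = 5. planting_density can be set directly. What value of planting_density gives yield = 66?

planting_density = 2

Substituting into the yield equation gives yield = 13*planting_density + 40.
Solve 13*planting_density + 40 = 66: planting_density = (66 - 40) / 13 = 2.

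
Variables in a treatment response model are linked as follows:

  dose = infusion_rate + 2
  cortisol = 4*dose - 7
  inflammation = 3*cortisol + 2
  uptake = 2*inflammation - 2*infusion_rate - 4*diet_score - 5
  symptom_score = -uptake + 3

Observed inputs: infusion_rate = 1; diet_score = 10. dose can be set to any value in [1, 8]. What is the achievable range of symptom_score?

Intervening on dose fixes its value directly, overriding its dependence on infusion_rate.
Substituting into the inflammation equation gives inflammation = 12*dose - 19.
Substituting into the uptake equation gives uptake = 24*dose - 85.
Substituting into the symptom_score equation gives symptom_score = -24*dose + 88.
Linear in dose, so extremes are at the endpoints: dose = 1 gives symptom_score = 64; dose = 8 gives symptom_score = -104.

-104 to 64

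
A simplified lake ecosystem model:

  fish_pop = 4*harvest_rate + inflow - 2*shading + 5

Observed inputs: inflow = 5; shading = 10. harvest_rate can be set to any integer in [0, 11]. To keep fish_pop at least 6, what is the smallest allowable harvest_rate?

Substituting into the fish_pop equation gives fish_pop = 4*harvest_rate - 10.
Require 4*harvest_rate - 10 ≥ 6, so harvest_rate ≥ 4.
The smallest integer in [0, 11] satisfying this is 4.

harvest_rate = 4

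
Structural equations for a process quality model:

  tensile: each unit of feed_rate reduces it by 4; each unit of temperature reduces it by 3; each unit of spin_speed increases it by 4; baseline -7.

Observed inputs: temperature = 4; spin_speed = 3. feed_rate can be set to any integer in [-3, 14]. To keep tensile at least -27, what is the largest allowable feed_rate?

Substituting into the tensile equation gives tensile = -4*feed_rate - 7.
Require -4*feed_rate - 7 ≥ -27, so feed_rate ≤ 5.
The largest integer in [-3, 14] satisfying this is 5.

feed_rate = 5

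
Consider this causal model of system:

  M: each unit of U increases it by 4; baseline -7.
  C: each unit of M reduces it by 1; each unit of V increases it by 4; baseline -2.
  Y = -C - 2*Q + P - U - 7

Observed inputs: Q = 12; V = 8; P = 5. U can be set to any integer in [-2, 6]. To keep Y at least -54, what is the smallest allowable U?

U = 3

Substituting into the C equation gives C = -4*U + 37.
Substituting into the Y equation gives Y = 3*U - 63.
Require 3*U - 63 ≥ -54, so U ≥ 3.
The smallest integer in [-2, 6] satisfying this is 3.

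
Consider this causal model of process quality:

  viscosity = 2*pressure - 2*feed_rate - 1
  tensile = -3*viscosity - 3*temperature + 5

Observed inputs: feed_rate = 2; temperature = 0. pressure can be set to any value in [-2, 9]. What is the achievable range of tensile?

Substituting into the viscosity equation gives viscosity = 2*pressure - 5.
Substituting into the tensile equation gives tensile = -6*pressure + 20.
Linear in pressure, so extremes are at the endpoints: pressure = -2 gives tensile = 32; pressure = 9 gives tensile = -34.

-34 to 32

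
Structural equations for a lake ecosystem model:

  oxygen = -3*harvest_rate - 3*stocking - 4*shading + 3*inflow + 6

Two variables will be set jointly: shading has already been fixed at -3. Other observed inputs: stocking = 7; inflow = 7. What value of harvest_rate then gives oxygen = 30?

With shading held at -3:
Substituting into the oxygen equation gives oxygen = -3*harvest_rate + 18.
Solve -3*harvest_rate + 18 = 30: harvest_rate = (30 - 18) / -3 = -4.

harvest_rate = -4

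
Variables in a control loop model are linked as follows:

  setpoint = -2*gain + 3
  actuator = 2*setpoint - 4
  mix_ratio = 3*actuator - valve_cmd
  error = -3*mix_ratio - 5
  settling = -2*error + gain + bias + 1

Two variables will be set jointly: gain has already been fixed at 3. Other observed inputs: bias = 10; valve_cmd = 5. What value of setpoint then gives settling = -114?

With gain held at 3:
Intervening on setpoint fixes its value directly, overriding its dependence on gain.
Substituting into the mix_ratio equation gives mix_ratio = 6*setpoint - 17.
Substituting into the error equation gives error = -18*setpoint + 46.
So settling = 36*setpoint - 78.
Solve 36*setpoint - 78 = -114: setpoint = (-114 + 78) / 36 = -1.

setpoint = -1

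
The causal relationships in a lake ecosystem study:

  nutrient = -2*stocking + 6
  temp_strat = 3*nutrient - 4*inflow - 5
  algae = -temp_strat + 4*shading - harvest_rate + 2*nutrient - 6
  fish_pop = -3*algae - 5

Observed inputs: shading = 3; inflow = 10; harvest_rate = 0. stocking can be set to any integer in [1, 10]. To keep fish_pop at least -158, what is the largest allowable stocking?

Substituting into the temp_strat equation gives temp_strat = -6*stocking - 27.
So algae = 2*stocking + 45.
So fish_pop = -6*stocking - 140.
Require -6*stocking - 140 ≥ -158, so stocking ≤ 3.
The largest integer in [1, 10] satisfying this is 3.

stocking = 3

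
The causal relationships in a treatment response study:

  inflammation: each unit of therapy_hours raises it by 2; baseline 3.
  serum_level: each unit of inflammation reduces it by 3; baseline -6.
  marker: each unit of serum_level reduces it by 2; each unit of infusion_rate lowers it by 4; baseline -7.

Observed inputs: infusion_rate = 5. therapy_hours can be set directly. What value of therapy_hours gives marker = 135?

therapy_hours = 11

Substituting into the serum_level equation gives serum_level = -6*therapy_hours - 15.
Substituting into the marker equation gives marker = 12*therapy_hours + 3.
Solve 12*therapy_hours + 3 = 135: therapy_hours = (135 - 3) / 12 = 11.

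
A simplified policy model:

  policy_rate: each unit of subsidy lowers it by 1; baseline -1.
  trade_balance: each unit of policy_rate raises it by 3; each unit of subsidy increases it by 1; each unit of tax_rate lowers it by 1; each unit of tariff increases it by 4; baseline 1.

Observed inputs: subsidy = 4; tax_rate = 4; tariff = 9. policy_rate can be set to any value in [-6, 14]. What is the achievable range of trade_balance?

19 to 79

Intervening on policy_rate fixes its value directly, overriding its dependence on subsidy.
Substituting into the trade_balance equation gives trade_balance = 3*policy_rate + 37.
Linear in policy_rate, so extremes are at the endpoints: policy_rate = -6 gives trade_balance = 19; policy_rate = 14 gives trade_balance = 79.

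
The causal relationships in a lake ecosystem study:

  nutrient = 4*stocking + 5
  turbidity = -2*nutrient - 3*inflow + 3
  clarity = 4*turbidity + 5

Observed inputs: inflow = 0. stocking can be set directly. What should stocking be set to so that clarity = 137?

stocking = -5

Substituting into the turbidity equation gives turbidity = -8*stocking - 7.
Substituting into the clarity equation gives clarity = -32*stocking - 23.
Solve -32*stocking - 23 = 137: stocking = (137 + 23) / -32 = -5.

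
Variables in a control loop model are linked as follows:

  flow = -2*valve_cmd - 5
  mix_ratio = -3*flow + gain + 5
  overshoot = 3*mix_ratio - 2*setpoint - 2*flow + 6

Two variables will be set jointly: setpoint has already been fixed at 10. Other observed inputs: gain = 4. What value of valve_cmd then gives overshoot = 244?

With setpoint held at 10:
Substituting into the mix_ratio equation gives mix_ratio = 6*valve_cmd + 24.
This gives overshoot = 22*valve_cmd + 68.
Solve 22*valve_cmd + 68 = 244: valve_cmd = (244 - 68) / 22 = 8.

valve_cmd = 8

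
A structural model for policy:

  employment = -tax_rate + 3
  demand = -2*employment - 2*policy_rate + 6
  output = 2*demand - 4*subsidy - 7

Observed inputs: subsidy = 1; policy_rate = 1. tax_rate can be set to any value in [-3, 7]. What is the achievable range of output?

-27 to 13

Substituting into the demand equation gives demand = 2*tax_rate - 2.
Substituting into the output equation gives output = 4*tax_rate - 15.
Linear in tax_rate, so extremes are at the endpoints: tax_rate = -3 gives output = -27; tax_rate = 7 gives output = 13.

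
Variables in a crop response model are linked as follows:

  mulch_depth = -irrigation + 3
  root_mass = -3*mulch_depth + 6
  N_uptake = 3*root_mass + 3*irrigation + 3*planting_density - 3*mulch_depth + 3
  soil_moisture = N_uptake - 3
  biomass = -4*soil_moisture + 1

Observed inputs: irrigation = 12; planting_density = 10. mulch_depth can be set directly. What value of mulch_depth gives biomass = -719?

Intervening on mulch_depth fixes its value directly, overriding its dependence on irrigation.
Substituting into the N_uptake equation gives N_uptake = -12*mulch_depth + 87.
soil_moisture becomes -12*mulch_depth + 84.
Substituting into the biomass equation gives biomass = 48*mulch_depth - 335.
Solve 48*mulch_depth - 335 = -719: mulch_depth = (-719 + 335) / 48 = -8.

mulch_depth = -8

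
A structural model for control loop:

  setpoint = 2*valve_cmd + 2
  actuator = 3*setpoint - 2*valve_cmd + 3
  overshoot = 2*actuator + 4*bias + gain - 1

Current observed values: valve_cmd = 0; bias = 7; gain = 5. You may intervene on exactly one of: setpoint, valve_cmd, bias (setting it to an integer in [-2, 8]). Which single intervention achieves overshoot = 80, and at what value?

Intervening on setpoint: with other inputs at their observed values, overshoot = 6*setpoint + 38. Solving for 80 gives setpoint = 7, within [-2, 8].
Intervening on valve_cmd: overshoot = 8*valve_cmd + 50. Reaching 80 requires valve_cmd = 15/4, not an integer.
Intervening on bias: overshoot = 4*bias + 22. Reaching 80 requires bias = 29/2, not an integer.

set setpoint = 7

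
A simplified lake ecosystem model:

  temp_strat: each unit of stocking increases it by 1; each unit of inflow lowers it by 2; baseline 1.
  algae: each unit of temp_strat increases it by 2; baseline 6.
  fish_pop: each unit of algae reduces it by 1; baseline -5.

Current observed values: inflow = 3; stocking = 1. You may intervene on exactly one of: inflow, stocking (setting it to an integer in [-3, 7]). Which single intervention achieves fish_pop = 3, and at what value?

Intervening on inflow: fish_pop = 4*inflow - 15. Reaching 3 requires inflow = 9/2, not an integer.
Intervening on stocking: with other inputs at their observed values, fish_pop = -2*stocking - 1. Solving for 3 gives stocking = -2, within [-3, 7].

set stocking = -2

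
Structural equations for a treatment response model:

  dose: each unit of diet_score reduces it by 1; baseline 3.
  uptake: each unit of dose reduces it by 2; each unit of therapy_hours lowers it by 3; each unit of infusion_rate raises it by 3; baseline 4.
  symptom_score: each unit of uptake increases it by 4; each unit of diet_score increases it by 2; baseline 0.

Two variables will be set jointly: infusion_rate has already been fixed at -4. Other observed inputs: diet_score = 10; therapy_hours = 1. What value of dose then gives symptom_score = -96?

dose = 9

With infusion_rate held at -4:
Intervening on dose fixes its value directly, overriding its dependence on diet_score.
Substituting into the uptake equation gives uptake = -2*dose - 11.
Substituting into the symptom_score equation gives symptom_score = -8*dose - 24.
Solve -8*dose - 24 = -96: dose = (-96 + 24) / -8 = 9.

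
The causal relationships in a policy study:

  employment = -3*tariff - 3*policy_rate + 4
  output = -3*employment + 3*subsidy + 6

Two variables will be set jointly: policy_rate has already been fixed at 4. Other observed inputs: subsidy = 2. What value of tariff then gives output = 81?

With policy_rate held at 4:
Substituting into the employment equation gives employment = -3*tariff - 8.
output becomes 9*tariff + 36.
Solve 9*tariff + 36 = 81: tariff = (81 - 36) / 9 = 5.

tariff = 5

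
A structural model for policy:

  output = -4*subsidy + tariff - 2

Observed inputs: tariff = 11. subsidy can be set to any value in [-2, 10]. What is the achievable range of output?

Substituting into the output equation gives output = -4*subsidy + 9.
Linear in subsidy, so extremes are at the endpoints: subsidy = -2 gives output = 17; subsidy = 10 gives output = -31.

-31 to 17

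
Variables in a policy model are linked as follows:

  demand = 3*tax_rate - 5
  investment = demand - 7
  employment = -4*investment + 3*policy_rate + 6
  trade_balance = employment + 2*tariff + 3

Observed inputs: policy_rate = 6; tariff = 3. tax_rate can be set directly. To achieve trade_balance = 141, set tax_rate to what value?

Substituting into the investment equation gives investment = 3*tax_rate - 12.
This gives employment = -12*tax_rate + 72.
Substituting into the trade_balance equation gives trade_balance = -12*tax_rate + 81.
Solve -12*tax_rate + 81 = 141: tax_rate = (141 - 81) / -12 = -5.

tax_rate = -5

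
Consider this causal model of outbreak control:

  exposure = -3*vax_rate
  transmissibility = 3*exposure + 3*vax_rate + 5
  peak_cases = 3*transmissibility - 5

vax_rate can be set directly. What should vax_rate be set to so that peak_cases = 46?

vax_rate = -2

Substituting into the transmissibility equation gives transmissibility = -6*vax_rate + 5.
So peak_cases = -18*vax_rate + 10.
Solve -18*vax_rate + 10 = 46: vax_rate = (46 - 10) / -18 = -2.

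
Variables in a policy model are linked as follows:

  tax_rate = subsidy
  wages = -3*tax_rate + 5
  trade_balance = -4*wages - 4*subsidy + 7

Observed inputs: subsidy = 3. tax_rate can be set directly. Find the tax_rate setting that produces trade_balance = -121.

Intervening on tax_rate fixes its value directly, overriding its dependence on subsidy.
Substituting into the trade_balance equation gives trade_balance = 12*tax_rate - 25.
Solve 12*tax_rate - 25 = -121: tax_rate = (-121 + 25) / 12 = -8.

tax_rate = -8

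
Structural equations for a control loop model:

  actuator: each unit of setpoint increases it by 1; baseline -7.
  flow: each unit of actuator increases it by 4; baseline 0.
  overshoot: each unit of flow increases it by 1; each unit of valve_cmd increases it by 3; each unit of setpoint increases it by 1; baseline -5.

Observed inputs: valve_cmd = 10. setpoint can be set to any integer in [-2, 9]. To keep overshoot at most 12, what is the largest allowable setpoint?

setpoint = 3

Substituting into the flow equation gives flow = 4*setpoint - 28.
Substituting into the overshoot equation gives overshoot = 5*setpoint - 3.
Require 5*setpoint - 3 ≤ 12, so setpoint ≤ 3.
The largest integer in [-2, 9] satisfying this is 3.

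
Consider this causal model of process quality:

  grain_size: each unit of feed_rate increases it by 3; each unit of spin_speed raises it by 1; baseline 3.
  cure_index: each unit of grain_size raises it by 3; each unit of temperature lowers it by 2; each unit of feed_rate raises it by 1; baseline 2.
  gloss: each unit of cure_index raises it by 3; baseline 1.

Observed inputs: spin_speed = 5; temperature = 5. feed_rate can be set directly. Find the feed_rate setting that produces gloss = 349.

feed_rate = 10

Substituting into the grain_size equation gives grain_size = 3*feed_rate + 8.
This gives cure_index = 10*feed_rate + 16.
Substituting into the gloss equation gives gloss = 30*feed_rate + 49.
Solve 30*feed_rate + 49 = 349: feed_rate = (349 - 49) / 30 = 10.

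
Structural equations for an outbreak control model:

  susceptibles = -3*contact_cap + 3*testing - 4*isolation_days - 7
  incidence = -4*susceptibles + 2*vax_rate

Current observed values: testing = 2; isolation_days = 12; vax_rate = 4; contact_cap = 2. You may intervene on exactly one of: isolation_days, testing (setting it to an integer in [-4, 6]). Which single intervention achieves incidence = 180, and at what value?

Intervening on isolation_days: incidence = 16*isolation_days + 36. Reaching 180 requires isolation_days = 9, outside [-4, 6].
Intervening on testing: with other inputs at their observed values, incidence = -12*testing + 252. Solving for 180 gives testing = 6, within [-4, 6].

set testing = 6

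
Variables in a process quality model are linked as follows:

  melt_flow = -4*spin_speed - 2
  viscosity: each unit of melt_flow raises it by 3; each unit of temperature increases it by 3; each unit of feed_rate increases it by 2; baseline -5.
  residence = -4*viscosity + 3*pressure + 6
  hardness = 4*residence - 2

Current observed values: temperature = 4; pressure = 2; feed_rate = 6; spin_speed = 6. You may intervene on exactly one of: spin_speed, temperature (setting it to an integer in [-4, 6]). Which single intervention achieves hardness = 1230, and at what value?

Intervening on spin_speed: hardness = 192*spin_speed - 162. Reaching 1230 requires spin_speed = 29/4, not an integer.
Intervening on temperature: with other inputs at their observed values, hardness = -48*temperature + 1182. Solving for 1230 gives temperature = -1, within [-4, 6].

set temperature = -1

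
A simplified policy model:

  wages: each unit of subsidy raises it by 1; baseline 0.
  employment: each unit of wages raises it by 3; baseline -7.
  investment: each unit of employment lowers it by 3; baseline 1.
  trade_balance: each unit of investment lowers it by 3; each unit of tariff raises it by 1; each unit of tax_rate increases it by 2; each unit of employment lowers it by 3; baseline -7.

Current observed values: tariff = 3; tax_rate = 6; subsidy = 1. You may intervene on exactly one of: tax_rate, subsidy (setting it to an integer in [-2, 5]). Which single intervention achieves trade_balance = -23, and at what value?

set tax_rate = 4

Intervening on tax_rate: with other inputs at their observed values, trade_balance = 2*tax_rate - 31. Solving for -23 gives tax_rate = 4, within [-2, 5].
Intervening on subsidy: trade_balance = 18*subsidy - 37. Reaching -23 requires subsidy = 7/9, not an integer.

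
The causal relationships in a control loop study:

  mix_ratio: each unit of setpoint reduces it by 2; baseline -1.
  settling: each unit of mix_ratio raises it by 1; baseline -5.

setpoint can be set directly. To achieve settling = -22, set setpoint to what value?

setpoint = 8

Substituting into the settling equation gives settling = -2*setpoint - 6.
Solve -2*setpoint - 6 = -22: setpoint = (-22 + 6) / -2 = 8.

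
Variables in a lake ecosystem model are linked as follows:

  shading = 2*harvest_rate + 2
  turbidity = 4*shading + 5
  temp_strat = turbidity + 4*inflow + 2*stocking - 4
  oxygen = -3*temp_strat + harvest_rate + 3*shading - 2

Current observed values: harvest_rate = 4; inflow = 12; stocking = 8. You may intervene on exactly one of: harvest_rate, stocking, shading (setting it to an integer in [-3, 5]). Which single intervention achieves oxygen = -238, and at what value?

Intervening on harvest_rate: oxygen = -17*harvest_rate - 215. Reaching -238 requires harvest_rate = 23/17, not an integer.
Intervening on stocking: oxygen = -6*stocking - 235. Reaching -238 requires stocking = 1/2, not an integer.
Intervening on shading: with other inputs at their observed values, oxygen = -9*shading - 193. Solving for -238 gives shading = 5, within [-3, 5].

set shading = 5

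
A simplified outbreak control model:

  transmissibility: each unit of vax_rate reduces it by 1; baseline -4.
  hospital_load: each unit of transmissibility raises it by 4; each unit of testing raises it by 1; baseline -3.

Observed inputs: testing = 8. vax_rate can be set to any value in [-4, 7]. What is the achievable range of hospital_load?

Substituting into the hospital_load equation gives hospital_load = -4*vax_rate - 11.
Linear in vax_rate, so extremes are at the endpoints: vax_rate = -4 gives hospital_load = 5; vax_rate = 7 gives hospital_load = -39.

-39 to 5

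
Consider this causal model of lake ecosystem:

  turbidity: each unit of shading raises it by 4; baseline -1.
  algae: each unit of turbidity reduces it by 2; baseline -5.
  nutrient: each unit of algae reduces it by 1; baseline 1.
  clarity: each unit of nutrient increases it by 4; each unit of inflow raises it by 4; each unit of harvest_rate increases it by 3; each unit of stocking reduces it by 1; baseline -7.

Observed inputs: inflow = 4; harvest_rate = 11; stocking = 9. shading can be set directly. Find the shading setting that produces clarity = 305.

shading = 8

Substituting into the algae equation gives algae = -8*shading - 3.
Substituting into the nutrient equation gives nutrient = 8*shading + 4.
So clarity = 32*shading + 49.
Solve 32*shading + 49 = 305: shading = (305 - 49) / 32 = 8.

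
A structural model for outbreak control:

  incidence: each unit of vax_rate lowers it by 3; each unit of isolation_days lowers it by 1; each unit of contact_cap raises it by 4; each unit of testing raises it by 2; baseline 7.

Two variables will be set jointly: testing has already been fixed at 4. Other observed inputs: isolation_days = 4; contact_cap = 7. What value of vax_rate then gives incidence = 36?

With testing held at 4:
Substituting into the incidence equation gives incidence = -3*vax_rate + 39.
Solve -3*vax_rate + 39 = 36: vax_rate = (36 - 39) / -3 = 1.

vax_rate = 1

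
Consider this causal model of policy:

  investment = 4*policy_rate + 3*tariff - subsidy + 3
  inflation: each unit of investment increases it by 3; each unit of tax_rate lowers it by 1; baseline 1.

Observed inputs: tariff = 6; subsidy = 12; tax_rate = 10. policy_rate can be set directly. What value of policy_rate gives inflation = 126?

policy_rate = 9

Substituting into the investment equation gives investment = 4*policy_rate + 9.
Substituting into the inflation equation gives inflation = 12*policy_rate + 18.
Solve 12*policy_rate + 18 = 126: policy_rate = (126 - 18) / 12 = 9.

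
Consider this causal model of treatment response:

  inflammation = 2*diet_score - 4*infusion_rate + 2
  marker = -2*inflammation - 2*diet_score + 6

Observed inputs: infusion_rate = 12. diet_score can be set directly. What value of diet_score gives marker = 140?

Substituting into the inflammation equation gives inflammation = 2*diet_score - 46.
Substituting into the marker equation gives marker = -6*diet_score + 98.
Solve -6*diet_score + 98 = 140: diet_score = (140 - 98) / -6 = -7.

diet_score = -7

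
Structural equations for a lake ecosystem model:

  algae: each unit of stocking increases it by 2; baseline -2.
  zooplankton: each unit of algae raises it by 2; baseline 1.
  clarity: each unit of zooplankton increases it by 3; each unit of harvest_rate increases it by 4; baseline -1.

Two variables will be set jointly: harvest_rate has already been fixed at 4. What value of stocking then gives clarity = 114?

stocking = 9

With harvest_rate held at 4:
Substituting into the zooplankton equation gives zooplankton = 4*stocking - 3.
clarity becomes 12*stocking + 6.
Solve 12*stocking + 6 = 114: stocking = (114 - 6) / 12 = 9.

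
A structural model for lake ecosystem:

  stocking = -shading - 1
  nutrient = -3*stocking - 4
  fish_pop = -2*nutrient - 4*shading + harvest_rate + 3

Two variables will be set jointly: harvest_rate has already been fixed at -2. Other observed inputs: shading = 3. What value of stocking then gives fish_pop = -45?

stocking = -7

With harvest_rate held at -2:
Intervening on stocking fixes its value directly, overriding its dependence on shading.
Substituting into the fish_pop equation gives fish_pop = 6*stocking - 3.
Solve 6*stocking - 3 = -45: stocking = (-45 + 3) / 6 = -7.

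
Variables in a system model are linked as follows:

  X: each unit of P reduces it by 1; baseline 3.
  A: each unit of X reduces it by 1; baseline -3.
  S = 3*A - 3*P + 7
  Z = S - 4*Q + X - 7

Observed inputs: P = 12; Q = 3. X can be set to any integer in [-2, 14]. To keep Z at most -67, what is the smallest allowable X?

Intervening on X fixes its value directly, overriding its dependence on P.
Substituting into the S equation gives S = -3*X - 38.
Substituting into the Z equation gives Z = -2*X - 57.
Require -2*X - 57 ≤ -67, so X ≥ 5.
The smallest integer in [-2, 14] satisfying this is 5.

X = 5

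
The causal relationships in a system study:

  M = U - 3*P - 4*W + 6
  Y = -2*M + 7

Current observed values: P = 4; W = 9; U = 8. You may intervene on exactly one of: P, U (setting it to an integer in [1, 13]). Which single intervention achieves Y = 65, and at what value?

set U = 13

Intervening on P: Y = 6*P + 51. Reaching 65 requires P = 7/3, not an integer.
Intervening on U: with other inputs at their observed values, Y = -2*U + 91. Solving for 65 gives U = 13, within [1, 13].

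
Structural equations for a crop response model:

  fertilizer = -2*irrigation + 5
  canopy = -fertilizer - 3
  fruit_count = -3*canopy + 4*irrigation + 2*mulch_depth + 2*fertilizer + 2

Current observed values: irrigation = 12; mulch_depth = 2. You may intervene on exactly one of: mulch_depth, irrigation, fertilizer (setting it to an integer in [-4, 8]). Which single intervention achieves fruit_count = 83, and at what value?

set fertilizer = 4

Intervening on mulch_depth: fruit_count = 2*mulch_depth - 36. Reaching 83 requires mulch_depth = 119/2, not an integer.
Intervening on irrigation: fruit_count = -6*irrigation + 40. Reaching 83 requires irrigation = -43/6, not an integer.
Intervening on fertilizer: with other inputs at their observed values, fruit_count = 5*fertilizer + 63. Solving for 83 gives fertilizer = 4, within [-4, 8].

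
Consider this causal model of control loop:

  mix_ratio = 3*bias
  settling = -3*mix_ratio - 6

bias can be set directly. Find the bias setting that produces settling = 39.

Substituting into the settling equation gives settling = -9*bias - 6.
Solve -9*bias - 6 = 39: bias = (39 + 6) / -9 = -5.

bias = -5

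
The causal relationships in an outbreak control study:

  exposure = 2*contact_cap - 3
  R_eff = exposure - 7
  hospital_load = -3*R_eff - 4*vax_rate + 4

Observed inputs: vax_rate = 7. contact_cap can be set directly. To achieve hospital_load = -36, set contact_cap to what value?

contact_cap = 7

Substituting into the R_eff equation gives R_eff = 2*contact_cap - 10.
Substituting into the hospital_load equation gives hospital_load = -6*contact_cap + 6.
Solve -6*contact_cap + 6 = -36: contact_cap = (-36 - 6) / -6 = 7.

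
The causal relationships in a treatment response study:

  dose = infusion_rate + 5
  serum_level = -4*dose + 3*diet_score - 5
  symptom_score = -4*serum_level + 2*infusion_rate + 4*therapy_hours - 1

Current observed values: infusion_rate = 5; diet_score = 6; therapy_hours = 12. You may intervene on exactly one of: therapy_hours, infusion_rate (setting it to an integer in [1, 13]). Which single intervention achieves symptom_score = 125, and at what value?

Intervening on therapy_hours: with other inputs at their observed values, symptom_score = 4*therapy_hours + 117. Solving for 125 gives therapy_hours = 2, within [1, 13].
Intervening on infusion_rate: symptom_score = 18*infusion_rate + 75. Reaching 125 requires infusion_rate = 25/9, not an integer.

set therapy_hours = 2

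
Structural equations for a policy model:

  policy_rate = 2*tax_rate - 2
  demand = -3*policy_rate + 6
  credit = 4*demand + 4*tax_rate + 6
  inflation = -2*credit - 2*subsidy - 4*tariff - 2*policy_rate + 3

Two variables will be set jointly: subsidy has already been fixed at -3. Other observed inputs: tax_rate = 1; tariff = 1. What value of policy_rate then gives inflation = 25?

With subsidy held at -3:
Intervening on policy_rate fixes its value directly, overriding its dependence on tax_rate.
Substituting into the credit equation gives credit = -12*policy_rate + 34.
Substituting into the inflation equation gives inflation = 22*policy_rate - 63.
Solve 22*policy_rate - 63 = 25: policy_rate = (25 + 63) / 22 = 4.

policy_rate = 4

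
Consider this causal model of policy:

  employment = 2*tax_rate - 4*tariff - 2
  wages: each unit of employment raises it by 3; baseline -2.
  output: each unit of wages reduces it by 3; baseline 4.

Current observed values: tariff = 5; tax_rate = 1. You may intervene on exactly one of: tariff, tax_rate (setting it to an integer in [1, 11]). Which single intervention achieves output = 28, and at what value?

set tax_rate = 10

Intervening on tariff: output = 36*tariff + 10. Reaching 28 requires tariff = 1/2, not an integer.
Intervening on tax_rate: with other inputs at their observed values, output = -18*tax_rate + 208. Solving for 28 gives tax_rate = 10, within [1, 11].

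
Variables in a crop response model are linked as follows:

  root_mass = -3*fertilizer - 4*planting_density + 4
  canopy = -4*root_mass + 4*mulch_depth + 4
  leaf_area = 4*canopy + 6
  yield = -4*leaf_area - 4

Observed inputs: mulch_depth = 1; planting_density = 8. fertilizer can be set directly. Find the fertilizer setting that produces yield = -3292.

Substituting into the root_mass equation gives root_mass = -3*fertilizer - 28.
Substituting into the canopy equation gives canopy = 12*fertilizer + 120.
Substituting into the leaf_area equation gives leaf_area = 48*fertilizer + 486.
So yield = -192*fertilizer - 1948.
Solve -192*fertilizer - 1948 = -3292: fertilizer = (-3292 + 1948) / -192 = 7.

fertilizer = 7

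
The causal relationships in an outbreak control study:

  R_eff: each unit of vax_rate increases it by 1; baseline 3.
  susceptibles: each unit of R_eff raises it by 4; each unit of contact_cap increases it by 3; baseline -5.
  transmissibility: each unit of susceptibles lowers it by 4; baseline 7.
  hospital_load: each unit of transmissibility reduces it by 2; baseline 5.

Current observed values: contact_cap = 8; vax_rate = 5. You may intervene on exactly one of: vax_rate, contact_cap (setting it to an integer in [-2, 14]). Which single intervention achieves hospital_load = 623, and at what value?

set vax_rate = 12

Intervening on vax_rate: with other inputs at their observed values, hospital_load = 32*vax_rate + 239. Solving for 623 gives vax_rate = 12, within [-2, 14].
Intervening on contact_cap: hospital_load = 24*contact_cap + 207. Reaching 623 requires contact_cap = 52/3, not an integer.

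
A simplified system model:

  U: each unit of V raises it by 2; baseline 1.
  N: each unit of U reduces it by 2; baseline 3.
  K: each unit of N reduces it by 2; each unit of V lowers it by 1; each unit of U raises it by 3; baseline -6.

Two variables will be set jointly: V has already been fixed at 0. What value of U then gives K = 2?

With V held at 0:
Intervening on U fixes its value directly, overriding its dependence on V.
Substituting into the K equation gives K = 7*U - 12.
Solve 7*U - 12 = 2: U = (2 + 12) / 7 = 2.

U = 2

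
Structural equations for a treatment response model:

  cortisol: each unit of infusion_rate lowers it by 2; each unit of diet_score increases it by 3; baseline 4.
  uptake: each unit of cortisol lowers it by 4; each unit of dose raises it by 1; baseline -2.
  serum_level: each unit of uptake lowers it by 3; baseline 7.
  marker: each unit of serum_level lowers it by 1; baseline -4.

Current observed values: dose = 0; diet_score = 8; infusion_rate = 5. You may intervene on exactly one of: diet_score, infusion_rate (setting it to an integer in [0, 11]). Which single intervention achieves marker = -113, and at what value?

set infusion_rate = 10

Intervening on diet_score: marker = -36*diet_score + 55. Reaching -113 requires diet_score = 14/3, not an integer.
Intervening on infusion_rate: with other inputs at their observed values, marker = 24*infusion_rate - 353. Solving for -113 gives infusion_rate = 10, within [0, 11].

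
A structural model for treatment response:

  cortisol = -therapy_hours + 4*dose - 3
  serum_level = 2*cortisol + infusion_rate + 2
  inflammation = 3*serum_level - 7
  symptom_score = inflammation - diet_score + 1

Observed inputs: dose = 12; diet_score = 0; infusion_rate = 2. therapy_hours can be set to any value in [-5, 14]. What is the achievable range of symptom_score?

192 to 306

Substituting into the cortisol equation gives cortisol = -therapy_hours + 45.
So serum_level = -2*therapy_hours + 94.
Substituting into the inflammation equation gives inflammation = -6*therapy_hours + 275.
So symptom_score = -6*therapy_hours + 276.
Linear in therapy_hours, so extremes are at the endpoints: therapy_hours = -5 gives symptom_score = 306; therapy_hours = 14 gives symptom_score = 192.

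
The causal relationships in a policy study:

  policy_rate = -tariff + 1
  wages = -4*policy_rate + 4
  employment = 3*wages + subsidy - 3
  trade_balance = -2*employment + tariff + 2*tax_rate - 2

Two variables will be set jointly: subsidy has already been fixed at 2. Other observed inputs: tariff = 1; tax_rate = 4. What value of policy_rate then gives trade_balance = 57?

policy_rate = 3

With subsidy held at 2:
Intervening on policy_rate fixes its value directly, overriding its dependence on tariff.
Substituting into the employment equation gives employment = -12*policy_rate + 11.
So trade_balance = 24*policy_rate - 15.
Solve 24*policy_rate - 15 = 57: policy_rate = (57 + 15) / 24 = 3.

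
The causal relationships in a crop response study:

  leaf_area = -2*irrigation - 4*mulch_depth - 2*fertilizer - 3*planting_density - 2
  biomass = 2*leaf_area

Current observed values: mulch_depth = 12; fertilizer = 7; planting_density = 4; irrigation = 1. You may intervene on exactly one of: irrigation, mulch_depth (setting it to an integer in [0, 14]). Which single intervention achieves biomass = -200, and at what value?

set irrigation = 12

Intervening on irrigation: with other inputs at their observed values, biomass = -4*irrigation - 152. Solving for -200 gives irrigation = 12, within [0, 14].
Intervening on mulch_depth: biomass = -8*mulch_depth - 60. Reaching -200 requires mulch_depth = 35/2, not an integer.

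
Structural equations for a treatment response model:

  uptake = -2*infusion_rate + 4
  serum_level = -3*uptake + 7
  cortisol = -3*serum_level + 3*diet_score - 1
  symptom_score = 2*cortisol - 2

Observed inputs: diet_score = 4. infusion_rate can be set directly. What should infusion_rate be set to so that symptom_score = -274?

Substituting into the serum_level equation gives serum_level = 6*infusion_rate - 5.
Substituting into the cortisol equation gives cortisol = -18*infusion_rate + 26.
This gives symptom_score = -36*infusion_rate + 50.
Solve -36*infusion_rate + 50 = -274: infusion_rate = (-274 - 50) / -36 = 9.

infusion_rate = 9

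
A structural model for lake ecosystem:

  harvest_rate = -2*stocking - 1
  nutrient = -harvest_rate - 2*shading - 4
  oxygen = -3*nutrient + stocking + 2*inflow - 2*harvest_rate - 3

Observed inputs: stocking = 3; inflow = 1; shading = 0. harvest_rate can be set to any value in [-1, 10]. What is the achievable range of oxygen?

Intervening on harvest_rate fixes its value directly, overriding its dependence on stocking.
Substituting into the nutrient equation gives nutrient = -harvest_rate - 4.
Substituting into the oxygen equation gives oxygen = harvest_rate + 14.
Linear in harvest_rate, so extremes are at the endpoints: harvest_rate = -1 gives oxygen = 13; harvest_rate = 10 gives oxygen = 24.

13 to 24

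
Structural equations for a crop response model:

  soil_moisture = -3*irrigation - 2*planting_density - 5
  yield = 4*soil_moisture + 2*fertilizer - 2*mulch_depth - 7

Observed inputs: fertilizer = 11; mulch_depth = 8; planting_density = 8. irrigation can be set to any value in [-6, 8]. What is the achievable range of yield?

-181 to -13

Substituting into the soil_moisture equation gives soil_moisture = -3*irrigation - 21.
So yield = -12*irrigation - 85.
Linear in irrigation, so extremes are at the endpoints: irrigation = -6 gives yield = -13; irrigation = 8 gives yield = -181.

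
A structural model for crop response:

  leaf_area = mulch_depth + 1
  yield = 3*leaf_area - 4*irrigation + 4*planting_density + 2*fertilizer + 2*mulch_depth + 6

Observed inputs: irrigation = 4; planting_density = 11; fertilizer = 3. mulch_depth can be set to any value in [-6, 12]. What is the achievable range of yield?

13 to 103

Substituting into the yield equation gives yield = 5*mulch_depth + 43.
Linear in mulch_depth, so extremes are at the endpoints: mulch_depth = -6 gives yield = 13; mulch_depth = 12 gives yield = 103.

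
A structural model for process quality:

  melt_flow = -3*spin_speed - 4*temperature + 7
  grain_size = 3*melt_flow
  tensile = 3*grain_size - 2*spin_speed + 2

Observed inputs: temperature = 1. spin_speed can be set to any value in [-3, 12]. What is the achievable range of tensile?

-319 to 116

Substituting into the melt_flow equation gives melt_flow = -3*spin_speed + 3.
So grain_size = -9*spin_speed + 9.
Substituting into the tensile equation gives tensile = -29*spin_speed + 29.
Linear in spin_speed, so extremes are at the endpoints: spin_speed = -3 gives tensile = 116; spin_speed = 12 gives tensile = -319.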